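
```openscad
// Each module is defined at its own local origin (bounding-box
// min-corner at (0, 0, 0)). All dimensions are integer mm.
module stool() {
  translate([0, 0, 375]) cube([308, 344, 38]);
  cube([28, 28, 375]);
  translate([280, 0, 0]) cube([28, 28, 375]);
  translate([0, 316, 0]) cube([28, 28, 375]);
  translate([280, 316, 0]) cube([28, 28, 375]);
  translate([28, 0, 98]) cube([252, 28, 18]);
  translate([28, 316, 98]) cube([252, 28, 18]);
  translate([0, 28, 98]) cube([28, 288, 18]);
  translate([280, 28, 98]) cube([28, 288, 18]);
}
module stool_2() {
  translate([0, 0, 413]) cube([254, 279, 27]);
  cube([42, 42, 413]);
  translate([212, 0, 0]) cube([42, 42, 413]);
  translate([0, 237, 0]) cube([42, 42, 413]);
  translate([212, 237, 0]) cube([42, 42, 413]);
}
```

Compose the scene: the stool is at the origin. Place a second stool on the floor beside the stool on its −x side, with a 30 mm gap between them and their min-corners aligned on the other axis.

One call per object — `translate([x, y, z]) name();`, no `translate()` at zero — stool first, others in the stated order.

stool();
translate([-284, 0, 0]) stool_2();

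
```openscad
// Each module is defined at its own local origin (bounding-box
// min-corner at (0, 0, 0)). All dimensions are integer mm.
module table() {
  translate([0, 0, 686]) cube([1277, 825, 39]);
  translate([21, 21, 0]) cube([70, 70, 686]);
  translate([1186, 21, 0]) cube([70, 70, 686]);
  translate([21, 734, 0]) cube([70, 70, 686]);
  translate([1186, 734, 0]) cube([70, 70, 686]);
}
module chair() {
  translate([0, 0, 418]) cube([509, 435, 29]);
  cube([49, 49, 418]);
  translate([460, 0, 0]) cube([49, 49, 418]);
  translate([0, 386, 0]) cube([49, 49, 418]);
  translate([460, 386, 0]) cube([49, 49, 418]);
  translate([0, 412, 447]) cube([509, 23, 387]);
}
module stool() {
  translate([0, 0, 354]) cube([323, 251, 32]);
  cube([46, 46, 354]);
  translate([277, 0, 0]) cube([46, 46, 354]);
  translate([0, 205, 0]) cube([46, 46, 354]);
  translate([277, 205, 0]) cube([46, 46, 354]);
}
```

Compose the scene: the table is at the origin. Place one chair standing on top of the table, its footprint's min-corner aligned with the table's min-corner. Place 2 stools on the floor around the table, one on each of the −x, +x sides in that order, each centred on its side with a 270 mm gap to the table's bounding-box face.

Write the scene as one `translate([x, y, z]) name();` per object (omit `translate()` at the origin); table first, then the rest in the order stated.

table();
translate([0, 0, 725]) chair();
translate([-593, 287, 0]) stool();
translate([1547, 287, 0]) stool();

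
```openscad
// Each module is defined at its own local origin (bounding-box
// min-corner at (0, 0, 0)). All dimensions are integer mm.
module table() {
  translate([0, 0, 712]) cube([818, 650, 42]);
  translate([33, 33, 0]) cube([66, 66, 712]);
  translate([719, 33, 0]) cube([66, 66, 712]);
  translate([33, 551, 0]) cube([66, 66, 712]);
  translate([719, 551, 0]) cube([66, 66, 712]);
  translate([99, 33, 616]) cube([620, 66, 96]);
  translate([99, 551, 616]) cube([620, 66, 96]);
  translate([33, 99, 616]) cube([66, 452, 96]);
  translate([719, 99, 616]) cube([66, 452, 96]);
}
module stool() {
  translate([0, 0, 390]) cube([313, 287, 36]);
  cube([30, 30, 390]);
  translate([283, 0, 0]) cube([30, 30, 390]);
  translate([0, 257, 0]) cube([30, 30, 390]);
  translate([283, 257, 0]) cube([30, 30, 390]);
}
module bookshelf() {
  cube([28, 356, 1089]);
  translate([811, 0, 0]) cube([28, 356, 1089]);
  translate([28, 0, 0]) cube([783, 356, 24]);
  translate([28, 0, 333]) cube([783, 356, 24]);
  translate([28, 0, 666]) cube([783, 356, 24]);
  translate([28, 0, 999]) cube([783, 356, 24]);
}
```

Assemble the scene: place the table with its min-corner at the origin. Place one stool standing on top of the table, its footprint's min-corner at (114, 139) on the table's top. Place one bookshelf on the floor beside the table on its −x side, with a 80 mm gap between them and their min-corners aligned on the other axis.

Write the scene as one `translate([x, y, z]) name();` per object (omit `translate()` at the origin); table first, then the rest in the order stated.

table();
translate([114, 139, 754]) stool();
translate([-919, 0, 0]) bookshelf();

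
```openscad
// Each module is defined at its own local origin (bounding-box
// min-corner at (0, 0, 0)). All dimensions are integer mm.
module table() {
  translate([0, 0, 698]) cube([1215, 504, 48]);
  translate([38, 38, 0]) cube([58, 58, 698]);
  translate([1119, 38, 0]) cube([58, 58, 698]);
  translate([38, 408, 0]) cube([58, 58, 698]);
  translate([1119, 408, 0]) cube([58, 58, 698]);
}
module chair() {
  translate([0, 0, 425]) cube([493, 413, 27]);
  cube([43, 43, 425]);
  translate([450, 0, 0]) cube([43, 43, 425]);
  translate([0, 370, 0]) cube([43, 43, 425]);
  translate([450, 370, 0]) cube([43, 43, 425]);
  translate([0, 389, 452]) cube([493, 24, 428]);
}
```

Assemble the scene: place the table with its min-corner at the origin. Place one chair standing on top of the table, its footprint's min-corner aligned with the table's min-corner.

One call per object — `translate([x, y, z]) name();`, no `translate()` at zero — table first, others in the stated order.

table();
translate([0, 0, 746]) chair();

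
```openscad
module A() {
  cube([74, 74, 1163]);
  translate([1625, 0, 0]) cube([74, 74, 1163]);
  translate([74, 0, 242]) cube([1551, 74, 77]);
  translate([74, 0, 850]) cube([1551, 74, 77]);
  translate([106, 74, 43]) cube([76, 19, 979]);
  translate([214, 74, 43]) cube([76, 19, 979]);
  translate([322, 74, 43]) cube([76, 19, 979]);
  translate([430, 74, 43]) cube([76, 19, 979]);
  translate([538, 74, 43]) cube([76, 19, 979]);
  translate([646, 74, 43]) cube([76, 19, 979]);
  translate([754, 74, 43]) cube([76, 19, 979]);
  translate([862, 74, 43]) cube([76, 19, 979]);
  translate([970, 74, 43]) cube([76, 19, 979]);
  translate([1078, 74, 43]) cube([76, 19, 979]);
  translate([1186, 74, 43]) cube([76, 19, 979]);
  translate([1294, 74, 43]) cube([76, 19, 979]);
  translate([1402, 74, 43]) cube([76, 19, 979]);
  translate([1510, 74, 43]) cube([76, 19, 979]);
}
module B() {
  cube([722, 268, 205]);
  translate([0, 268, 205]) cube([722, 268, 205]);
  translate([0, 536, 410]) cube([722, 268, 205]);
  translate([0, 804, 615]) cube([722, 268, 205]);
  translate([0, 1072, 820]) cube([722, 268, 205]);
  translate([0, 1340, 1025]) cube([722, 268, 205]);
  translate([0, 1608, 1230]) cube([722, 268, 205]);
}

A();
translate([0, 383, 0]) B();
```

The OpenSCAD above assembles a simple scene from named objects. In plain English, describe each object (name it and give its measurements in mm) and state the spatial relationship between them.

A is a fence section. Two 74×74 mm posts, 1163 mm tall, stand on the floor with a clear span of 1551 mm between their inner faces. Two horizontal rails of 74×77 mm section span the gap between the posts with their undersides at z = 242 mm and z = 850 mm, flush with the posts' −y face. 14 pickets, each 76 mm wide, 19 mm thick and 979 mm tall, are fixed to the +y face of the rails with their bottoms at z = 43 mm, evenly spaced across the span with equal gaps (rounded down to the nearest mm) at the −x end and between each pair — any rounding remainder accumulates at the +x end.

B is a run of 7 identical solid stair steps. Each tread is 722×268 mm and each step block is 205 mm high. Step 1 rests on the floor; step k is offset from step 1 by (k−1)×268 mm in y and (k−1)×205 mm in z.

The staircase is on the floor beside the fence section on its +y side.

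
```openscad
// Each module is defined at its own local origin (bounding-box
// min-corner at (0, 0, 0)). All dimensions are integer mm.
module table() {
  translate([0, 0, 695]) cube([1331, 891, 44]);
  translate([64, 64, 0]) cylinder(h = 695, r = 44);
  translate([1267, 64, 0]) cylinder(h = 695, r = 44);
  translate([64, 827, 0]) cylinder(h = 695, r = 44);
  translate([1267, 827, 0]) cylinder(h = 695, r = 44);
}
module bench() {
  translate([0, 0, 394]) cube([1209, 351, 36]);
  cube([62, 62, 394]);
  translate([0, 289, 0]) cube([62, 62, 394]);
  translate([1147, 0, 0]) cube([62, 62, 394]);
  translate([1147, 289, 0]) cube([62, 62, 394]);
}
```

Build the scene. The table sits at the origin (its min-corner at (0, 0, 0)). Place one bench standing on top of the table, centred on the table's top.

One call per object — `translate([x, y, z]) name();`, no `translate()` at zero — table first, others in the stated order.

table();
translate([61, 270, 739]) bench();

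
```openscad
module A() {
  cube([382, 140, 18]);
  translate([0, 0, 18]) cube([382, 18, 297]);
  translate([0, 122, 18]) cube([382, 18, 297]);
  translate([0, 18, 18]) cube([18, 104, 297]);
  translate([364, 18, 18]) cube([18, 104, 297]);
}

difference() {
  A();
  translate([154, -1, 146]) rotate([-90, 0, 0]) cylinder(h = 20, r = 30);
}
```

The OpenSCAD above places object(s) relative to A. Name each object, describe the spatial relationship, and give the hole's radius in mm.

A is an open box. The open box has a circular hole through its front wall. The hole's radius is 30 mm.

The subtracted cylinder has r = 30 mm.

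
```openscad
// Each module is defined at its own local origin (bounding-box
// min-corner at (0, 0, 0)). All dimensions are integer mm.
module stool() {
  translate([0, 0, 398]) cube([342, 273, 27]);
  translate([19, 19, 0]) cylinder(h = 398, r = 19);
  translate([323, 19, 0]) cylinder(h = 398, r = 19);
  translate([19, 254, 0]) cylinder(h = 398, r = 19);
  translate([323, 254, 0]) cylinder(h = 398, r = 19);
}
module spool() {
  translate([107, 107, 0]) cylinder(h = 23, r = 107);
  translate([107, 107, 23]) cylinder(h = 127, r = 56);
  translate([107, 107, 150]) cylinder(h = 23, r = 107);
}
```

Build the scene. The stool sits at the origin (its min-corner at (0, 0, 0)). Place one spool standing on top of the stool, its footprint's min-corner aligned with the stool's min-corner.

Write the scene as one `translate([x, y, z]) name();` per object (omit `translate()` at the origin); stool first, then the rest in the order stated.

stool();
translate([0, 0, 425]) spool();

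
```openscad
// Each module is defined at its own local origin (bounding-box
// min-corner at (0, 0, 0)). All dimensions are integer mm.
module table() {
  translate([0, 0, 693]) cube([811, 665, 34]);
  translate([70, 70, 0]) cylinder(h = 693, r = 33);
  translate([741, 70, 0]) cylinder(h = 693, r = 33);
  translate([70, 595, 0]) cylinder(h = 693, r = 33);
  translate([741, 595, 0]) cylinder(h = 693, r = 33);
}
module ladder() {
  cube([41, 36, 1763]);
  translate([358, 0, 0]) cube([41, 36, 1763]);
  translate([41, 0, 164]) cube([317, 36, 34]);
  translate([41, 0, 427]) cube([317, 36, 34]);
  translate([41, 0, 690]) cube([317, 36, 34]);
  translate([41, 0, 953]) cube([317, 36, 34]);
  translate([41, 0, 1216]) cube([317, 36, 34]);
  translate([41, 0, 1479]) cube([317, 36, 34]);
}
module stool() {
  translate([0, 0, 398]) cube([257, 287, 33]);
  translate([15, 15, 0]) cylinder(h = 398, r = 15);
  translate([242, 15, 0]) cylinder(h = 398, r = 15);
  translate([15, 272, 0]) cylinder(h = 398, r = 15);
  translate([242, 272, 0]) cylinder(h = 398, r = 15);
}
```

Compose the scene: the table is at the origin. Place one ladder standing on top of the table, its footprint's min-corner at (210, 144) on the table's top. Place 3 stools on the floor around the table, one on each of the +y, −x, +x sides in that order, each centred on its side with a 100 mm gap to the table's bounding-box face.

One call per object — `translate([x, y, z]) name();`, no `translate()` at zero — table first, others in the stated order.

table();
translate([210, 144, 727]) ladder();
translate([277, 765, 0]) stool();
translate([-357, 189, 0]) stool();
translate([911, 189, 0]) stool();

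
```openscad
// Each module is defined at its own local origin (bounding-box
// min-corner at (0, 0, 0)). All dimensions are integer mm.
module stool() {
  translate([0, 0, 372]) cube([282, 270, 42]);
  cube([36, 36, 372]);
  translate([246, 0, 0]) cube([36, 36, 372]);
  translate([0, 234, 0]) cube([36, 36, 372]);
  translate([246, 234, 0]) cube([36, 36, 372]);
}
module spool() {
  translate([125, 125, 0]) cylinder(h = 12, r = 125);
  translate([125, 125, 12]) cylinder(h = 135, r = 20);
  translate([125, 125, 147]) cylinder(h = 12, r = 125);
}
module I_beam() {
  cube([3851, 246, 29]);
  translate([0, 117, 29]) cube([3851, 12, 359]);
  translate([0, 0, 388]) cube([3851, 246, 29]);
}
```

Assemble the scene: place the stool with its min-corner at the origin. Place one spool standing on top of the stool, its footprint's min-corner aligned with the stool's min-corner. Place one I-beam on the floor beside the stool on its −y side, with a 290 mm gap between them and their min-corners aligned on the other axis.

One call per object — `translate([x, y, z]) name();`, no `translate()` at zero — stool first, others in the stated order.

stool();
translate([0, 0, 414]) spool();
translate([0, -536, 0]) I_beam();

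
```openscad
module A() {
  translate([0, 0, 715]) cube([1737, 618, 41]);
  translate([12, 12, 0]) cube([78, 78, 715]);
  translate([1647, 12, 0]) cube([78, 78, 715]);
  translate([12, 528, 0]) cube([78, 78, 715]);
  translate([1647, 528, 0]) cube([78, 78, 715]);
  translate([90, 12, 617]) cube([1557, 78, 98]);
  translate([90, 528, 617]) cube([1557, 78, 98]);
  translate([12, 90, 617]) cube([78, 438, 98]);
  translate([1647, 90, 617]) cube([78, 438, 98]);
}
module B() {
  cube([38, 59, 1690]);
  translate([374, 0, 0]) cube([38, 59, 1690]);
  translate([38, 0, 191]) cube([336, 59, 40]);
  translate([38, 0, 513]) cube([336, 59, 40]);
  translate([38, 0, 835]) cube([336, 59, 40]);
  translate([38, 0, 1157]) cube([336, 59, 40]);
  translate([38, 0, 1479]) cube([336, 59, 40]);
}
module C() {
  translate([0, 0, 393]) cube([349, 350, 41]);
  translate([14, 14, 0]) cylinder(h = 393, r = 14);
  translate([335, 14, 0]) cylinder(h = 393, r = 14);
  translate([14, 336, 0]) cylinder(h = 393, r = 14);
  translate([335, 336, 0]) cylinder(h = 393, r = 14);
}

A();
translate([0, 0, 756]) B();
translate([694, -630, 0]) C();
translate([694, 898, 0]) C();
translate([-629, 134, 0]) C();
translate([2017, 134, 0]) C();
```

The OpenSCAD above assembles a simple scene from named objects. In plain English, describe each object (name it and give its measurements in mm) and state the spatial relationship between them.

A is a table: top 1737 mm (x) × 618 mm (y), 41 mm thick, upper face at z = 756 mm, on four 78×78 mm square legs, each inset 12 mm from the nearest pair of top edges, running from z = 0 to the bottom of the top. Four apron rails, 78 mm thick and 98 mm tall, run between adjacent legs with their top edges flush with the underside of the top and their outer faces flush with the legs' outer faces.

B is a straight ladder. Two 38×59 mm vertical rails, 1690 mm tall, stand 412 mm apart (outside-to-outside) with their front faces coplanar on the −y side. 5 rungs, each 59 mm deep and 40 mm tall, span between the inner faces of the rails, front faces flush with the rails. The lowest rung's underside is at z = 191 mm and rungs are spaced 322 mm apart (underside to underside).

C is a four-legged stool. The seat is a 349×350×41 mm slab whose top surface is at z = 434 mm; four round legs, each 28 mm in diameter, run from the floor (z = 0) to the underside of the seat, each leg's axis is inset half a diameter from the nearest pair of seat edges (so the leg's bounding box is flush with the corner).

The ladder is on top of the table. Four stools sit around the table at the −y, +y, −x, +x sides.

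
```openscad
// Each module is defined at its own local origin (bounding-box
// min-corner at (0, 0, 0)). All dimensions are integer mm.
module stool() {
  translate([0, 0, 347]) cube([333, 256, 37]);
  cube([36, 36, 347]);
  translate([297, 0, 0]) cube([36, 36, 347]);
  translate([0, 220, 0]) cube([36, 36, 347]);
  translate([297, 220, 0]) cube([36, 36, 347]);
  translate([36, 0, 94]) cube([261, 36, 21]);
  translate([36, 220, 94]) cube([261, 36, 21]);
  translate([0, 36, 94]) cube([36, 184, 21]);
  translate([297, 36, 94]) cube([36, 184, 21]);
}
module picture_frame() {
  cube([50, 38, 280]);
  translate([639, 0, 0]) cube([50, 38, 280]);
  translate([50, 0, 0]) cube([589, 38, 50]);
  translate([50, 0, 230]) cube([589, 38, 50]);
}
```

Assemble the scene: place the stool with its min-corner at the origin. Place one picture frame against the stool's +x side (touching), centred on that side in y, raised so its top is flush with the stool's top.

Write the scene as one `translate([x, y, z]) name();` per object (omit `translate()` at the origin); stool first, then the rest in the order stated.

stool();
translate([333, 109, 104]) picture_frame();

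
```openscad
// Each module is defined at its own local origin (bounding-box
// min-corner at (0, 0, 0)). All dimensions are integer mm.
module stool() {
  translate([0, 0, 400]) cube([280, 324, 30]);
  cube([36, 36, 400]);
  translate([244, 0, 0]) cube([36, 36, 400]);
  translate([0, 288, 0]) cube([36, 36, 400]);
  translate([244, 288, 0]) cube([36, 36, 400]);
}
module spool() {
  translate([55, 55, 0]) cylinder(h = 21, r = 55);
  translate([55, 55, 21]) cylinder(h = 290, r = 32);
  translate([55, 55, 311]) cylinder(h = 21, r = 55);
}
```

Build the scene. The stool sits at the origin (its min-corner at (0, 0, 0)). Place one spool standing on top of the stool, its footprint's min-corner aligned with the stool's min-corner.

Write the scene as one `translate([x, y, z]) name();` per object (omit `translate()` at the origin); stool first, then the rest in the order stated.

stool();
translate([0, 0, 430]) spool();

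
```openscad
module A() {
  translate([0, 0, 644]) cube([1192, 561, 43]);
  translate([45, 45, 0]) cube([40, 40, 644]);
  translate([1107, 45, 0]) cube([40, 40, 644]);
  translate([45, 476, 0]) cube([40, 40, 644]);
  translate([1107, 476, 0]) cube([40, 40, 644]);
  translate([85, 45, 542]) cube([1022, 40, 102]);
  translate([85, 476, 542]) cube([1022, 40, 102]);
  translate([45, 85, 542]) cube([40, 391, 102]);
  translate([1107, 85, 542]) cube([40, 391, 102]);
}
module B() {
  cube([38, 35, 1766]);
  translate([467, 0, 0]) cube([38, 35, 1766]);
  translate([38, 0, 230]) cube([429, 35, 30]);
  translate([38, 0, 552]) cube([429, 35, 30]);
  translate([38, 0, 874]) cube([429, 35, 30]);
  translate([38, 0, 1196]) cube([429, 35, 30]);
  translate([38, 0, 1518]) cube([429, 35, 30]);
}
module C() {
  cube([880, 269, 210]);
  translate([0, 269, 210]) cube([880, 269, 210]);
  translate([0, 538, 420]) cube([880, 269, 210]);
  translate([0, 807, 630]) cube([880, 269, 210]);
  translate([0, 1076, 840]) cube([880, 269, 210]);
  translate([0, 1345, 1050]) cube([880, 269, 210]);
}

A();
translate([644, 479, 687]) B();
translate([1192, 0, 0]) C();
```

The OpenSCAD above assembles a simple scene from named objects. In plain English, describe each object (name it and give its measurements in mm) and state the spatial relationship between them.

A is a rectangular dining table. The top is 1192×561×43 mm with its upper surface at z = 687 mm. It stands on four 40×40 mm square legs, each inset 45 mm from the nearest pair of top edges, running from the floor to the underside of the top. Four apron rails, 40 mm thick and 102 mm tall, run between adjacent legs with their top edges flush with the underside of the top and their outer faces flush with the legs' outer faces.

B is a wooden ladder with two side rails of 38×35 mm section and 1766 mm height, set 505 mm apart overall. Between them run 5 rectangular rungs (35 mm deep, 30 mm thick), front faces flush with the rails' −y face. The bottom of the first rung is 230 mm above the floor and each subsequent rung is 322 mm higher than the one below.

C is a run of 6 identical solid stair steps. Each tread is 880×269 mm and each step block is 210 mm high. Step 1 rests on the floor; step k is offset from step 1 by (k−1)×269 mm in y and (k−1)×210 mm in z.

The ladder is on top of the table. The staircase is against the table's +x side, with their −y faces flush.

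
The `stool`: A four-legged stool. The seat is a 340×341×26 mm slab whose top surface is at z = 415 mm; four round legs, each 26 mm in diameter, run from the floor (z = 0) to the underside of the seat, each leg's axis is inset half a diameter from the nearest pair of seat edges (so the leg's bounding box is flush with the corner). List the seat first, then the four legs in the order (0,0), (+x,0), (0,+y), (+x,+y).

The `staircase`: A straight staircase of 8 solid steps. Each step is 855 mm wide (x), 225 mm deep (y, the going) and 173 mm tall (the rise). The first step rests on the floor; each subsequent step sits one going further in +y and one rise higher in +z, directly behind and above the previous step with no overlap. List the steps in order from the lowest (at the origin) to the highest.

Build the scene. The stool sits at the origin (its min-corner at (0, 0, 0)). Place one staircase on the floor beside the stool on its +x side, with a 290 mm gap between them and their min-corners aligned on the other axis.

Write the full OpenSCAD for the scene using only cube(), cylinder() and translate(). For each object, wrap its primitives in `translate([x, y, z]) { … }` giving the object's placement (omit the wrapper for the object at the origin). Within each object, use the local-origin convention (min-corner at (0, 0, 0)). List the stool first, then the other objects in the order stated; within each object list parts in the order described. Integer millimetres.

translate([0, 0, 389]) cube([340, 341, 26]);
translate([13, 13, 0]) cylinder(h = 389, r = 13);
translate([327, 13, 0]) cylinder(h = 389, r = 13);
translate([13, 328, 0]) cylinder(h = 389, r = 13);
translate([327, 328, 0]) cylinder(h = 389, r = 13);
translate([630, 0, 0]) {
  cube([855, 225, 173]);
  translate([0, 225, 173]) cube([855, 225, 173]);
  translate([0, 450, 346]) cube([855, 225, 173]);
  translate([0, 675, 519]) cube([855, 225, 173]);
  translate([0, 900, 692]) cube([855, 225, 173]);
  translate([0, 1125, 865]) cube([855, 225, 173]);
  translate([0, 1350, 1038]) cube([855, 225, 173]);
  translate([0, 1575, 1211]) cube([855, 225, 173]);
}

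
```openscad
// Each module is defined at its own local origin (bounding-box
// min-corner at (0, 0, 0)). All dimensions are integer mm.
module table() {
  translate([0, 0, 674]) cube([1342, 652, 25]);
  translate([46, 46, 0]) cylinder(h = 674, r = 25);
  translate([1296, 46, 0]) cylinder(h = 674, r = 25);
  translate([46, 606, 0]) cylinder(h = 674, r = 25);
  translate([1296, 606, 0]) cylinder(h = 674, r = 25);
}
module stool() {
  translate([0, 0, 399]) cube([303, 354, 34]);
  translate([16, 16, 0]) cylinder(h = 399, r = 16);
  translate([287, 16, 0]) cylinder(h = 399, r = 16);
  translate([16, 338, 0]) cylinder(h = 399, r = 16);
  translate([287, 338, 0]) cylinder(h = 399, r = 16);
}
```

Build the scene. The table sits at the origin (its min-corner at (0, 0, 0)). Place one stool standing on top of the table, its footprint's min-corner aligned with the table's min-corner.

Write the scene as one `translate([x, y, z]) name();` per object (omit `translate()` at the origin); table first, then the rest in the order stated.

table();
translate([0, 0, 699]) stool();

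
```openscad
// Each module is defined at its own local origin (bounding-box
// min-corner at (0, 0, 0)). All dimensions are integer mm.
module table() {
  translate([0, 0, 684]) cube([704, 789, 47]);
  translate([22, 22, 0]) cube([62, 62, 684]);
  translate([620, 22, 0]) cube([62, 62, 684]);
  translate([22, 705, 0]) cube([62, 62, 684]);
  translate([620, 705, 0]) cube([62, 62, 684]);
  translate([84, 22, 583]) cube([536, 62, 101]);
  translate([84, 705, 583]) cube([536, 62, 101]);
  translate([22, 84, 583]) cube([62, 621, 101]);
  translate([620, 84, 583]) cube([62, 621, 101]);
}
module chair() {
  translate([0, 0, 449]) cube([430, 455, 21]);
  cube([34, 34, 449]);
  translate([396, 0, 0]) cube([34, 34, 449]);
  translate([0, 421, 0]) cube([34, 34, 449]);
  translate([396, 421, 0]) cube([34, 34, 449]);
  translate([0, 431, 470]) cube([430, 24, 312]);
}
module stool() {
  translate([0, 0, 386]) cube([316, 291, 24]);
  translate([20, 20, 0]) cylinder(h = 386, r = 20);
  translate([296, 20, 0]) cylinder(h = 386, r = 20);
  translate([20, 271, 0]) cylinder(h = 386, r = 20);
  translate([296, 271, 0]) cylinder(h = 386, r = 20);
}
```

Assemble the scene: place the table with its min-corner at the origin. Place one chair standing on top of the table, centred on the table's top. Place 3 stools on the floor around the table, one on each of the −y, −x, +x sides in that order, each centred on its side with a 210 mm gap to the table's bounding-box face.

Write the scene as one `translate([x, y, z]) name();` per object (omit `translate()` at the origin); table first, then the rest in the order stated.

table();
translate([137, 167, 731]) chair();
translate([194, -501, 0]) stool();
translate([-526, 249, 0]) stool();
translate([914, 249, 0]) stool();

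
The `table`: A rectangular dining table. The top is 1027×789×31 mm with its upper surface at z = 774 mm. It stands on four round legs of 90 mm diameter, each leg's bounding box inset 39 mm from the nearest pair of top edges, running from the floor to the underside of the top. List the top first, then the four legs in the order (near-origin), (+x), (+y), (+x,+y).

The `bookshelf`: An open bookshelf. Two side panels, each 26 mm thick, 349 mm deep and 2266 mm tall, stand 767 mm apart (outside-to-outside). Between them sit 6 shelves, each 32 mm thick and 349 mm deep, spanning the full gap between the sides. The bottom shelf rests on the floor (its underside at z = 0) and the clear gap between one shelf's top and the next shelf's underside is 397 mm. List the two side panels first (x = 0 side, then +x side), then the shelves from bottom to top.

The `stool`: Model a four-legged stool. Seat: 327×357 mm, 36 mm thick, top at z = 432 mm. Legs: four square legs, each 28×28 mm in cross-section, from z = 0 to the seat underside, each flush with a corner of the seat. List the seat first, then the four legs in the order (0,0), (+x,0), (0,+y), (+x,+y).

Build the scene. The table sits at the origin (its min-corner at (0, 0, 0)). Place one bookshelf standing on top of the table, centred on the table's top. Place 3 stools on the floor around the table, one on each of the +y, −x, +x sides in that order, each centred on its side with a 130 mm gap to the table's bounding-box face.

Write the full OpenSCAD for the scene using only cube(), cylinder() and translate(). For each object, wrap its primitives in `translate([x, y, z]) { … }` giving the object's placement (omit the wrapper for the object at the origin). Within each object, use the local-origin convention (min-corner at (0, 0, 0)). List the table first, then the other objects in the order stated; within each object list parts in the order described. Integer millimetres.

translate([0, 0, 743]) cube([1027, 789, 31]);
translate([84, 84, 0]) cylinder(h = 743, r = 45);
translate([943, 84, 0]) cylinder(h = 743, r = 45);
translate([84, 705, 0]) cylinder(h = 743, r = 45);
translate([943, 705, 0]) cylinder(h = 743, r = 45);
translate([130, 220, 774]) {
  cube([26, 349, 2266]);
  translate([741, 0, 0]) cube([26, 349, 2266]);
  translate([26, 0, 0]) cube([715, 349, 32]);
  translate([26, 0, 429]) cube([715, 349, 32]);
  translate([26, 0, 858]) cube([715, 349, 32]);
  translate([26, 0, 1287]) cube([715, 349, 32]);
  translate([26, 0, 1716]) cube([715, 349, 32]);
  translate([26, 0, 2145]) cube([715, 349, 32]);
}
translate([350, 919, 0]) {
  translate([0, 0, 396]) cube([327, 357, 36]);
  cube([28, 28, 396]);
  translate([299, 0, 0]) cube([28, 28, 396]);
  translate([0, 329, 0]) cube([28, 28, 396]);
  translate([299, 329, 0]) cube([28, 28, 396]);
}
translate([-457, 216, 0]) {
  translate([0, 0, 396]) cube([327, 357, 36]);
  cube([28, 28, 396]);
  translate([299, 0, 0]) cube([28, 28, 396]);
  translate([0, 329, 0]) cube([28, 28, 396]);
  translate([299, 329, 0]) cube([28, 28, 396]);
}
translate([1157, 216, 0]) {
  translate([0, 0, 396]) cube([327, 357, 36]);
  cube([28, 28, 396]);
  translate([299, 0, 0]) cube([28, 28, 396]);
  translate([0, 329, 0]) cube([28, 28, 396]);
  translate([299, 329, 0]) cube([28, 28, 396]);
}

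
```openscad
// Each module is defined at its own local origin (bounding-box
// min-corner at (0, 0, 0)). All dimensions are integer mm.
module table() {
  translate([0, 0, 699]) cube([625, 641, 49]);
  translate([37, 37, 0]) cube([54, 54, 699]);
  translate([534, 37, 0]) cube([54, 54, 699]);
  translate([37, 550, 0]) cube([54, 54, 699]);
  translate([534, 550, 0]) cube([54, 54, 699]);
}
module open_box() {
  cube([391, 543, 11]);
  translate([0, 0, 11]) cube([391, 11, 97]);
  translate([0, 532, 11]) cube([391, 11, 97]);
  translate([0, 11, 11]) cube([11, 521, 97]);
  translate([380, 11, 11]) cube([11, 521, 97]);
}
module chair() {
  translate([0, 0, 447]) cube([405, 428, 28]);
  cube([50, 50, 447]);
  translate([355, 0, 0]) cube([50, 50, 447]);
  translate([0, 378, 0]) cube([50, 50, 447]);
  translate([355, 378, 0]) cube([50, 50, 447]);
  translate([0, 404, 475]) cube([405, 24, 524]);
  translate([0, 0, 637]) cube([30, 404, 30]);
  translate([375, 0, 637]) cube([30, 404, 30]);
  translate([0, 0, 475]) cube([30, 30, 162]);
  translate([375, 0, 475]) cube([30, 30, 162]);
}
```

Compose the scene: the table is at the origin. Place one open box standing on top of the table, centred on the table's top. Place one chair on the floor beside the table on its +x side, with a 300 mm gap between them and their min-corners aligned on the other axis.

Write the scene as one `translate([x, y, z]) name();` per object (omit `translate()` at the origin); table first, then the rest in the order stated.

table();
translate([117, 49, 748]) open_box();
translate([925, 0, 0]) chair();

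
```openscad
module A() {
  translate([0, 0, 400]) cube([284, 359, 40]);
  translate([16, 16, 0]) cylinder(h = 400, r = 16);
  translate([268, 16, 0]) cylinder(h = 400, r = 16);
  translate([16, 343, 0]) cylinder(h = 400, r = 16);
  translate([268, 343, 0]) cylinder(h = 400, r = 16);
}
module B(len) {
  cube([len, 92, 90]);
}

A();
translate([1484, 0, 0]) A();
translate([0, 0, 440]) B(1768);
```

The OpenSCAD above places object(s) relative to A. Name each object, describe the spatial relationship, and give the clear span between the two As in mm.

Second stool starts at x = 1484; first ends at x = 284; clear span = 1484 − 284 = 1200 mm.

A is a stool. B is a beam. A beam spans the tops of two stools. The clear span between the two stools is 1200 mm.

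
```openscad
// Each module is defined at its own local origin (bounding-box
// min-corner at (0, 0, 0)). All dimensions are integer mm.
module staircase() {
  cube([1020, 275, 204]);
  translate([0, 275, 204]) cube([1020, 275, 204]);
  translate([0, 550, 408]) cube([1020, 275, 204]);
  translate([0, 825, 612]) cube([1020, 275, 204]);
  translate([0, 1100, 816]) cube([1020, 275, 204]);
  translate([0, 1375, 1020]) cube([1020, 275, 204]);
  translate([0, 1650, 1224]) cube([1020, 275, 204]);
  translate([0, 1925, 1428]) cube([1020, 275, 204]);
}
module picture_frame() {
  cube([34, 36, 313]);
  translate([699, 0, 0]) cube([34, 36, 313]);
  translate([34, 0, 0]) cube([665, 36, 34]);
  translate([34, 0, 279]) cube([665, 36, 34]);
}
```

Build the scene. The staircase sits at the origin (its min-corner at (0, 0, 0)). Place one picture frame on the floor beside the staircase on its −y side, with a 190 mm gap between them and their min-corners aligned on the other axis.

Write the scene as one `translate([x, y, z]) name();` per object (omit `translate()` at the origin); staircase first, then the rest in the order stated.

staircase();
translate([0, -226, 0]) picture_frame();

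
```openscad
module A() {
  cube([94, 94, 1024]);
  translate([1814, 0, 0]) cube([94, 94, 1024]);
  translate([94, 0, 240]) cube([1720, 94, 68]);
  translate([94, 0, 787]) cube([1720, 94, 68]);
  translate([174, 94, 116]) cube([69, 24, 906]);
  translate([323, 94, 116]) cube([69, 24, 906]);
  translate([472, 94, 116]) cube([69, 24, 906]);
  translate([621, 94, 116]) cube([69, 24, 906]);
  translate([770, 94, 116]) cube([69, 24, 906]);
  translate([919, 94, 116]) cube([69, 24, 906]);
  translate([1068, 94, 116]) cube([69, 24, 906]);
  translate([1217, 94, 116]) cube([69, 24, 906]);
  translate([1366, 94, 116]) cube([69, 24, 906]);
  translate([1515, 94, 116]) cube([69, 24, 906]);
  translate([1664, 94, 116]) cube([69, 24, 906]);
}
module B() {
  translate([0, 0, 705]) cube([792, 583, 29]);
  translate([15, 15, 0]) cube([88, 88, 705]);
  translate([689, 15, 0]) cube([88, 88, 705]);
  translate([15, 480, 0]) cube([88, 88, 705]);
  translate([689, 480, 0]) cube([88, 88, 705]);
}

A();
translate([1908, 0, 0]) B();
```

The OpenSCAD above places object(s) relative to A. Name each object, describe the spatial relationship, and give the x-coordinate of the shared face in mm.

The fence section's +x face and the table's −x face are both at x = 1908 mm.

A is a fence section. B is a table. The table is against the fence section's +x side, with their −y faces flush. The x-coordinate of the shared face is 1908 mm.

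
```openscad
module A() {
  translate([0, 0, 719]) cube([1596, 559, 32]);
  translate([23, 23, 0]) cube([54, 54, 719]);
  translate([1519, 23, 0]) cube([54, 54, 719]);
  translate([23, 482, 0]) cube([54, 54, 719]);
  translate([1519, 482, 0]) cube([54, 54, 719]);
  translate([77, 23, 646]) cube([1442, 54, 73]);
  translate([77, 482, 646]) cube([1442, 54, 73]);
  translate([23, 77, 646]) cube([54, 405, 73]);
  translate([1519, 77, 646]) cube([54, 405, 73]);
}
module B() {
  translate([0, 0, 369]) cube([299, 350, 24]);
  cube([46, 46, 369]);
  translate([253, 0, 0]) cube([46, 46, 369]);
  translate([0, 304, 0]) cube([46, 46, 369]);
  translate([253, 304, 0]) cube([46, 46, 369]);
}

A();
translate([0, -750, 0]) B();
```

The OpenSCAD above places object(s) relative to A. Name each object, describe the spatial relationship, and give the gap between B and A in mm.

A is a table. B is a stool. The stool is on the floor beside the table on its −y side. The gap between the stool and the table is 400 mm.

The stool's nearest face is 400 mm from the table's −y face.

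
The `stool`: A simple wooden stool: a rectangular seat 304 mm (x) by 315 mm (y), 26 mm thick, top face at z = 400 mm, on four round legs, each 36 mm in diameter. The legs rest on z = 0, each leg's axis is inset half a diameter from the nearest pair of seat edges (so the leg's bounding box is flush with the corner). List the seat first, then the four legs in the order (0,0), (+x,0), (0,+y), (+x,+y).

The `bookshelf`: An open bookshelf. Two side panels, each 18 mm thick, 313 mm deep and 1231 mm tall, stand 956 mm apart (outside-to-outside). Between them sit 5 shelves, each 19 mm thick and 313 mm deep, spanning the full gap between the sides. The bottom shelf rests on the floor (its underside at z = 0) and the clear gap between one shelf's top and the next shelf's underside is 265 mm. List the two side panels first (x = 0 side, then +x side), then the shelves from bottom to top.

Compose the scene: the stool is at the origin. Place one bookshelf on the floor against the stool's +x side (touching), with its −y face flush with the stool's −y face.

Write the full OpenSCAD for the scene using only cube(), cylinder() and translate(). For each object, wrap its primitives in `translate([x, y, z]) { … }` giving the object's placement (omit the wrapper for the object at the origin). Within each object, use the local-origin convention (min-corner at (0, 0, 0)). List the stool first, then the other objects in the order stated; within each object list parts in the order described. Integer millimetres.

translate([0, 0, 374]) cube([304, 315, 26]);
translate([18, 18, 0]) cylinder(h = 374, r = 18);
translate([286, 18, 0]) cylinder(h = 374, r = 18);
translate([18, 297, 0]) cylinder(h = 374, r = 18);
translate([286, 297, 0]) cylinder(h = 374, r = 18);
translate([304, 0, 0]) {
  cube([18, 313, 1231]);
  translate([938, 0, 0]) cube([18, 313, 1231]);
  translate([18, 0, 0]) cube([920, 313, 19]);
  translate([18, 0, 284]) cube([920, 313, 19]);
  translate([18, 0, 568]) cube([920, 313, 19]);
  translate([18, 0, 852]) cube([920, 313, 19]);
  translate([18, 0, 1136]) cube([920, 313, 19]);
}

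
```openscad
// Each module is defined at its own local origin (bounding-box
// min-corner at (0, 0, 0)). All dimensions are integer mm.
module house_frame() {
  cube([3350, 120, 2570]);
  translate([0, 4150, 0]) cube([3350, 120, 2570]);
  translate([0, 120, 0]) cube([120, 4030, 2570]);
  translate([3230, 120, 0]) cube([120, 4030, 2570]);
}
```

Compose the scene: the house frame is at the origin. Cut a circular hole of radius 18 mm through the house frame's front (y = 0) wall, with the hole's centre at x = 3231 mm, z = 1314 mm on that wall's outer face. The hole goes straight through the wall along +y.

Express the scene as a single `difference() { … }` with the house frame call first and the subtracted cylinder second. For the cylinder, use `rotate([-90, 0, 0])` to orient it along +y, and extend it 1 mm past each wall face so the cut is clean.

difference() {
  house_frame();
  translate([3231, -1, 1314]) rotate([-90, 0, 0]) cylinder(h = 122, r = 18);
}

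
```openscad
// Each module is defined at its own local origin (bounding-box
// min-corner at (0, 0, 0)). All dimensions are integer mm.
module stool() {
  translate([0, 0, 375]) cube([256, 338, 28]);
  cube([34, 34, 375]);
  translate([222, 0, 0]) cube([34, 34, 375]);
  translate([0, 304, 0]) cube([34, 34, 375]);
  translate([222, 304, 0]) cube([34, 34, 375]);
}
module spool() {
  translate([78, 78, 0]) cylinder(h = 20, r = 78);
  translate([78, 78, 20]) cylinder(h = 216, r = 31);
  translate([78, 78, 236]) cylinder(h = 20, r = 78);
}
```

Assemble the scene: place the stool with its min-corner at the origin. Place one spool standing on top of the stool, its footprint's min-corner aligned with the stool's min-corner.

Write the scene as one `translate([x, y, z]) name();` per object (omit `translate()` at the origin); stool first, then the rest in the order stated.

stool();
translate([0, 0, 403]) spool();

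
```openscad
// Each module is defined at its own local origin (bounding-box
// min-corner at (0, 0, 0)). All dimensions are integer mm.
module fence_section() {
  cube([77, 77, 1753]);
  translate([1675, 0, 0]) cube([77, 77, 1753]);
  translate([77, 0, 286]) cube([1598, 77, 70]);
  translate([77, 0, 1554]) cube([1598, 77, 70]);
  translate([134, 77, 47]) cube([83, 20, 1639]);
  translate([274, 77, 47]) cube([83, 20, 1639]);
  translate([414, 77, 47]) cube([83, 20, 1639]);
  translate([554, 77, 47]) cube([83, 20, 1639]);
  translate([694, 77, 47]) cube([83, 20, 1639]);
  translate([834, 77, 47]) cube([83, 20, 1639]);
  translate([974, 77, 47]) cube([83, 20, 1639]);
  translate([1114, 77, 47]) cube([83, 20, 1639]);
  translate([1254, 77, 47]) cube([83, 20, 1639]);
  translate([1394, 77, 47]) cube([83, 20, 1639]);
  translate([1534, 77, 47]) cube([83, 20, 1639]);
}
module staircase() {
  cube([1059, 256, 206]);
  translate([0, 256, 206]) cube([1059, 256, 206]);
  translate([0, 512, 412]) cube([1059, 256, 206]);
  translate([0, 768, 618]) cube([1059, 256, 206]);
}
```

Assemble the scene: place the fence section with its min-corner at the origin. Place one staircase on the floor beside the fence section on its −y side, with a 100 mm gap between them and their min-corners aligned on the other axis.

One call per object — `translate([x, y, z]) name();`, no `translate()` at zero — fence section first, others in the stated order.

fence_section();
translate([0, -1124, 0]) staircase();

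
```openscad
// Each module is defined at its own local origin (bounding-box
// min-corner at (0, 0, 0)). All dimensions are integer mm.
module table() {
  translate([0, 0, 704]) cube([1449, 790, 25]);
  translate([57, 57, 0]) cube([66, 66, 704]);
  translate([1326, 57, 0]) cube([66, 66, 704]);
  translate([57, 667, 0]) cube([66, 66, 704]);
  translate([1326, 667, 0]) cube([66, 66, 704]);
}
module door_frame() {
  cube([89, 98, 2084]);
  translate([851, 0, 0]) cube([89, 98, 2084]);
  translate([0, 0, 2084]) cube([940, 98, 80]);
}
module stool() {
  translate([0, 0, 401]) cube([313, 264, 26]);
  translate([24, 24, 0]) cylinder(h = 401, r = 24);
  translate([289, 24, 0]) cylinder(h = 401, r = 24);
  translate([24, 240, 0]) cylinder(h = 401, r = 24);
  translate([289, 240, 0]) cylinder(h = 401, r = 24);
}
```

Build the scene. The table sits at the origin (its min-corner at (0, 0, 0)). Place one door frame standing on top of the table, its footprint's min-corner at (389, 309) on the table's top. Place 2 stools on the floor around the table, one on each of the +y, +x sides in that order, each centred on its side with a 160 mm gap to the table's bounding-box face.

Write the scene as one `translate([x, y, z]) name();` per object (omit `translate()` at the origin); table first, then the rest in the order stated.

table();
translate([389, 309, 729]) door_frame();
translate([568, 950, 0]) stool();
translate([1609, 263, 0]) stool();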